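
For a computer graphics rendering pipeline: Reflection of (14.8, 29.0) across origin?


Reflection over origin: (x,y) -> (-x,-y)
(14.8, 29) -> (-14.8, -29)

(-14.8, -29)


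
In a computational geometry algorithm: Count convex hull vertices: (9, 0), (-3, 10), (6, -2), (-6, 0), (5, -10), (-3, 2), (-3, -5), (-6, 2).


Convex hull vertices (CCW): (-6, 0), (-3, -5), (5, -10), (9, 0), (-3, 10), (-6, 2)
Count = 6

6


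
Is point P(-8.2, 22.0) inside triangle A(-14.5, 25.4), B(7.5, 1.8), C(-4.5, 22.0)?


Cross products: AB x AP = 73.88, BC x BP = 74.74, CA x CP = 12.58
All same sign? yes

Yes, inside


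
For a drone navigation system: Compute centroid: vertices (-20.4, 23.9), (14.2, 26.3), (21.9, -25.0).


Centroid = ((x_A+x_B+x_C)/3, (y_A+y_B+y_C)/3)
= (((-20.4)+14.2+21.9)/3, (23.9+26.3+(-25))/3)
= (5.2333, 8.4)

(5.2333, 8.4)


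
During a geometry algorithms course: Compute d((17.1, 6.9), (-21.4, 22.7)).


dx=-38.5, dy=15.8
d^2 = (-38.5)^2 + 15.8^2 = 1731.89
d = sqrt(1731.89) = 41.616

41.616


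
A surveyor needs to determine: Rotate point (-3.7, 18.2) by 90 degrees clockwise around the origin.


90° CW: (x,y) -> (y, -x)
(-3.7,18.2) -> (18.2, 3.7)

(18.2, 3.7)


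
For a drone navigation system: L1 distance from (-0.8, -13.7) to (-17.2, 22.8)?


|(-0.8)-(-17.2)| + |(-13.7)-22.8| = 16.4 + 36.5 = 52.9

52.9


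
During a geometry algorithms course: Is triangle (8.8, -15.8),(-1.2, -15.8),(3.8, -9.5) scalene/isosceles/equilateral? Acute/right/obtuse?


Side lengths squared: AB^2=100, BC^2=64.69, CA^2=64.69
Sorted: [64.69, 64.69, 100]
By sides: Isosceles, By angles: Acute

Isosceles, Acute


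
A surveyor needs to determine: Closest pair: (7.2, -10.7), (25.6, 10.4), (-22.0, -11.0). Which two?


d(P0,P1) = 27.9959, d(P0,P2) = 29.2015, d(P1,P2) = 52.1893
Closest: P0 and P1

Closest pair: (7.2, -10.7) and (25.6, 10.4), distance = 27.9959


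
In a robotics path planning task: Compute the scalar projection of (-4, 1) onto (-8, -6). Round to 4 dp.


u.v = 26, |v| = sqrt(100) = 10
Scalar projection = u.v / |v| = 26 / sqrt(100) = 2.6

2.6


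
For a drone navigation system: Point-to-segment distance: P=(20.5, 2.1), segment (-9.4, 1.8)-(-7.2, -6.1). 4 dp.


Project P onto AB: t = 0.9429 (clamped to [0,1])
Closest point on segment: (-7.3256, -5.6489)
Distance: 28.8844

28.8844


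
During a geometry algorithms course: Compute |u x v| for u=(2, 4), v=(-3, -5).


|u x v| = |2*(-5) - 4*(-3)|
= |(-10) - (-12)| = 2

2


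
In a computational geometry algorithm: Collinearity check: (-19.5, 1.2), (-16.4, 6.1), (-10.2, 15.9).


Cross product: ((-16.4)-(-19.5))*(15.9-1.2) - (6.1-1.2)*((-10.2)-(-19.5))
= 0

Yes, collinear


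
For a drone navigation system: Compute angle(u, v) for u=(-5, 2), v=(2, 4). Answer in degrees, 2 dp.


u.v = -2, |u| = sqrt(29) = 5.3852, |v| = sqrt(20) = 4.4721
cos(theta) = u.v/(|u||v|) = -2/sqrt(580) = -0.083045
theta = acos(-0.083045) = 94.76 degrees

94.76 degrees


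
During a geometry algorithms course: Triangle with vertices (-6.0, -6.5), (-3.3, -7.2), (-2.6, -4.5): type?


Side lengths squared: AB^2=7.78, BC^2=7.78, CA^2=15.56
Sorted: [7.78, 7.78, 15.56]
By sides: Isosceles, By angles: Right

Isosceles, Right


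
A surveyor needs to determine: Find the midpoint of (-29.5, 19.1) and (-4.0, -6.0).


M = (((-29.5)+(-4))/2, (19.1+(-6))/2)
= (-16.75, 6.55)

(-16.75, 6.55)


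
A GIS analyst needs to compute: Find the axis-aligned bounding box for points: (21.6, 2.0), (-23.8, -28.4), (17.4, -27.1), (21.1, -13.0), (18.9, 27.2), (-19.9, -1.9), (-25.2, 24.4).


x range: [-25.2, 21.6]
y range: [-28.4, 27.2]
Bounding box: (-25.2,-28.4) to (21.6,27.2)

(-25.2,-28.4) to (21.6,27.2)


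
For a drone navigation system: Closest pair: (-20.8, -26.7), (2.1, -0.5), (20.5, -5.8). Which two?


d(P0,P1) = 34.7973, d(P0,P2) = 46.2871, d(P1,P2) = 19.1481
Closest: P1 and P2

Closest pair: (2.1, -0.5) and (20.5, -5.8), distance = 19.1481


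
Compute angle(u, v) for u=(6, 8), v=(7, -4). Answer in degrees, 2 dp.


u.v = 10, |u| = sqrt(100) = 10, |v| = sqrt(65) = 8.0623
cos(theta) = u.v/(|u||v|) = 10/sqrt(6500) = 0.124035
theta = acos(0.124035) = 82.87 degrees

82.87 degrees


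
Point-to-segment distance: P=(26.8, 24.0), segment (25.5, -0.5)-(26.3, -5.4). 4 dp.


Project P onto AB: t = 0 (clamped to [0,1])
Closest point on segment: (25.5, -0.5)
Distance: 24.5345

24.5345


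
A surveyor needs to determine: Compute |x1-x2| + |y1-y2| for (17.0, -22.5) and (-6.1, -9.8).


|17-(-6.1)| + |(-22.5)-(-9.8)| = 23.1 + 12.7 = 35.8

35.8


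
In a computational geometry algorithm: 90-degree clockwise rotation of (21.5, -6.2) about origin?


90° CW: (x,y) -> (y, -x)
(21.5,-6.2) -> (-6.2, -21.5)

(-6.2, -21.5)


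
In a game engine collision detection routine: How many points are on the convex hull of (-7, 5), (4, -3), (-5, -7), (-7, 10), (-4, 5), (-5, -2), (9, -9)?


Convex hull vertices (CCW): (-7, 5), (-5, -7), (9, -9), (4, -3), (-7, 10)
Count = 5

5


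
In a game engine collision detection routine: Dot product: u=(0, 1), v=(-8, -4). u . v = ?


u . v = u_x*v_x + u_y*v_y = 0*(-8) + 1*(-4)
= 0 + (-4) = -4

-4


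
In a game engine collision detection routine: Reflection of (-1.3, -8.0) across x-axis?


Reflection over x-axis: (x,y) -> (x,-y)
(-1.3, -8) -> (-1.3, 8)

(-1.3, 8)


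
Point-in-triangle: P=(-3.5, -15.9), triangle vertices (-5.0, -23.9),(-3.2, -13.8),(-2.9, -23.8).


Cross products: AB x AP = -0.75, BC x BP = -3.63, CA x CP = -16.65
All same sign? yes

Yes, inside


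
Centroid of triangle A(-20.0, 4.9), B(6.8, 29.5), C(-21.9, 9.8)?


Centroid = ((x_A+x_B+x_C)/3, (y_A+y_B+y_C)/3)
= (((-20)+6.8+(-21.9))/3, (4.9+29.5+9.8)/3)
= (-11.7, 14.7333)

(-11.7, 14.7333)


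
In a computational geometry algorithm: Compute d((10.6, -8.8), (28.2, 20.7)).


dx=17.6, dy=29.5
d^2 = 17.6^2 + 29.5^2 = 1180.01
d = sqrt(1180.01) = 34.3513

34.3513


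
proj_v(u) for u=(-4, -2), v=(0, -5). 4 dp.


u.v = 10, |v| = sqrt(25) = 5
Scalar projection = u.v / |v| = 10 / sqrt(25) = 2

2


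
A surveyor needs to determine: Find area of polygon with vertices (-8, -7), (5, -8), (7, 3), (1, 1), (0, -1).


Shoelace sum: ((-8)*(-8) - 5*(-7)) + (5*3 - 7*(-8)) + (7*1 - 1*3) + (1*(-1) - 0*1) + (0*(-7) - (-8)*(-1))
= 165
Area = |165|/2 = 82.5

82.5


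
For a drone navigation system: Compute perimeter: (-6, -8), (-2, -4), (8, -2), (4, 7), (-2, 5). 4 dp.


Sides: (-6, -8)->(-2, -4): sqrt(32) = 5.656854, (-2, -4)->(8, -2): sqrt(104) = 10.198039, (8, -2)->(4, 7): sqrt(97) = 9.848858, (4, 7)->(-2, 5): sqrt(40) = 6.324555, (-2, 5)->(-6, -8): sqrt(185) = 13.601471
Sum = 45.629777
Perimeter = 45.6298

45.6298


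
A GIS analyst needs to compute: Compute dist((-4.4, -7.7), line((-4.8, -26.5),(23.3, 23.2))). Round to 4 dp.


|cross product| = 508.4
|line direction| = sqrt(3259.7) = 57.0938
Distance = 508.4/sqrt(3259.7) = 8.9046

8.9046


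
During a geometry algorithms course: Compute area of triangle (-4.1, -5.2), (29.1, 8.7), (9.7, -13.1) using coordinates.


Area = |x_A(y_B-y_C) + x_B(y_C-y_A) + x_C(y_A-y_B)|/2
= |(-89.38) + (-229.89) + (-134.83)|/2
= 454.1/2 = 227.05

227.05


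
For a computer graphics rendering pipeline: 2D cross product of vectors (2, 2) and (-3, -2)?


u x v = u_x*v_y - u_y*v_x = 2*(-2) - 2*(-3)
= (-4) - (-6) = 2

2


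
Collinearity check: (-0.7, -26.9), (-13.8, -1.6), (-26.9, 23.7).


Cross product: ((-13.8)-(-0.7))*(23.7-(-26.9)) - ((-1.6)-(-26.9))*((-26.9)-(-0.7))
= 0

Yes, collinear


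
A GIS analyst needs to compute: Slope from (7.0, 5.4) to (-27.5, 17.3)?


slope = (y2-y1)/(x2-x1) = (17.3-5.4)/((-27.5)-7) = 11.9/(-34.5) = -0.3449

-0.3449


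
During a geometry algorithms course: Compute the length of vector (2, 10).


|u| = sqrt(2^2 + 10^2) = sqrt(104) = 10.198

10.198


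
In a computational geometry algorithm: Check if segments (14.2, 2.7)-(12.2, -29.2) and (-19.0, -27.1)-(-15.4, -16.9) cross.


Cross products: d1=-231.36, d2=-325.8, d3=-999.48, d4=-905.04
d1*d2 < 0 and d3*d4 < 0? no

No, they don't intersect


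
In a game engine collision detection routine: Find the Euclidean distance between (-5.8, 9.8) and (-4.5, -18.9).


dx=1.3, dy=-28.7
d^2 = 1.3^2 + (-28.7)^2 = 825.38
d = sqrt(825.38) = 28.7294

28.7294


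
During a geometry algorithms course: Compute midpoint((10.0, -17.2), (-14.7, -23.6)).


M = ((10+(-14.7))/2, ((-17.2)+(-23.6))/2)
= (-2.35, -20.4)

(-2.35, -20.4)


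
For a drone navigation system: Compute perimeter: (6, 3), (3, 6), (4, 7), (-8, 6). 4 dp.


Sides: (6, 3)->(3, 6): sqrt(18) = 4.242641, (3, 6)->(4, 7): sqrt(2) = 1.414214, (4, 7)->(-8, 6): sqrt(145) = 12.041595, (-8, 6)->(6, 3): sqrt(205) = 14.317821
Sum = 32.016271
Perimeter = 32.0163

32.0163


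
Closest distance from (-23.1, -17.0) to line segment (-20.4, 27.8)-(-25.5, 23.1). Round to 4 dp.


Project P onto AB: t = 1 (clamped to [0,1])
Closest point on segment: (-25.5, 23.1)
Distance: 40.1718

40.1718


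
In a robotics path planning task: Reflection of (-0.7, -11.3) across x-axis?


Reflection over x-axis: (x,y) -> (x,-y)
(-0.7, -11.3) -> (-0.7, 11.3)

(-0.7, 11.3)


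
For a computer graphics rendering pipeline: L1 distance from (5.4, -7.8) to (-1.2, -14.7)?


|5.4-(-1.2)| + |(-7.8)-(-14.7)| = 6.6 + 6.9 = 13.5

13.5


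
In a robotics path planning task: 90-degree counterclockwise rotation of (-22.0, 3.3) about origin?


90° CCW: (x,y) -> (-y, x)
(-22,3.3) -> (-3.3, -22)

(-3.3, -22)


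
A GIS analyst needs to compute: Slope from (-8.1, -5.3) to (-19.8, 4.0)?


slope = (y2-y1)/(x2-x1) = (4-(-5.3))/((-19.8)-(-8.1)) = 9.3/(-11.7) = -0.7949

-0.7949


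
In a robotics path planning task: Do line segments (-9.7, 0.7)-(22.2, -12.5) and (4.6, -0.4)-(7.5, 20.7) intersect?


Cross products: d1=304.92, d2=-406.45, d3=153.67, d4=865.04
d1*d2 < 0 and d3*d4 < 0? no

No, they don't intersect


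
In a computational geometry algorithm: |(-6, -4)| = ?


|u| = sqrt((-6)^2 + (-4)^2) = sqrt(52) = 7.2111

7.2111


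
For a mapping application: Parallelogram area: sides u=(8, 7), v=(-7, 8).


|u x v| = |8*8 - 7*(-7)|
= |64 - (-49)| = 113

113


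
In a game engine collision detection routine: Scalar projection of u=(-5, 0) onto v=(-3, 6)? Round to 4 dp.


u.v = 15, |v| = sqrt(45) = 6.7082
Scalar projection = u.v / |v| = 15 / sqrt(45) = 2.2361

2.2361


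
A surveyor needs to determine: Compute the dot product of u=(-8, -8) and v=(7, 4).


u . v = u_x*v_x + u_y*v_y = (-8)*7 + (-8)*4
= (-56) + (-32) = -88

-88


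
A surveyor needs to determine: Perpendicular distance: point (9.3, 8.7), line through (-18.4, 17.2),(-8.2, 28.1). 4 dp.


|cross product| = 388.63
|line direction| = sqrt(222.85) = 14.9282
Distance = 388.63/sqrt(222.85) = 26.0333

26.0333


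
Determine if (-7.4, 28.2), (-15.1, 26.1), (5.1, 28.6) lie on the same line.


Cross product: ((-15.1)-(-7.4))*(28.6-28.2) - (26.1-28.2)*(5.1-(-7.4))
= 23.17

No, not collinear


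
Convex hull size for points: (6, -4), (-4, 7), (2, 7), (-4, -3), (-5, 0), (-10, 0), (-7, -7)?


Convex hull vertices (CCW): (-10, 0), (-7, -7), (6, -4), (2, 7), (-4, 7)
Count = 5

5


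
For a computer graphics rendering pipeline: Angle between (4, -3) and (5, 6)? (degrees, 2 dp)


u.v = 2, |u| = sqrt(25) = 5, |v| = sqrt(61) = 7.8102
cos(theta) = u.v/(|u||v|) = 2/sqrt(1525) = 0.051215
theta = acos(0.051215) = 87.06 degrees

87.06 degrees


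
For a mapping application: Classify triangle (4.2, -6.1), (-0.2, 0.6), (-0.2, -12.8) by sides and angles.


Side lengths squared: AB^2=64.25, BC^2=179.56, CA^2=64.25
Sorted: [64.25, 64.25, 179.56]
By sides: Isosceles, By angles: Obtuse

Isosceles, Obtuse


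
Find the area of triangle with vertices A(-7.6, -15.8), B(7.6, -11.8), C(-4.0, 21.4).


Area = |x_A(y_B-y_C) + x_B(y_C-y_A) + x_C(y_A-y_B)|/2
= |252.32 + 282.72 + 16|/2
= 551.04/2 = 275.52

275.52


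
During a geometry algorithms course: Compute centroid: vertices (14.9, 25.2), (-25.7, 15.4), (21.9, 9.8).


Centroid = ((x_A+x_B+x_C)/3, (y_A+y_B+y_C)/3)
= ((14.9+(-25.7)+21.9)/3, (25.2+15.4+9.8)/3)
= (3.7, 16.8)

(3.7, 16.8)


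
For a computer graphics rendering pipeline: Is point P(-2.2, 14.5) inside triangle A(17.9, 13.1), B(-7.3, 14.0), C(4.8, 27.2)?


Cross products: AB x AP = -17.19, BC x BP = -61.27, CA x CP = -265.07
All same sign? yes

Yes, inside


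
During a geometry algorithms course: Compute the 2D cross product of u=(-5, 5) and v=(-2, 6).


u x v = u_x*v_y - u_y*v_x = (-5)*6 - 5*(-2)
= (-30) - (-10) = -20

-20


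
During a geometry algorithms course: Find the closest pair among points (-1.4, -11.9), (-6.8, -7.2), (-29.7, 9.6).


d(P0,P1) = 7.1589, d(P0,P2) = 35.5407, d(P1,P2) = 28.4016
Closest: P0 and P1

Closest pair: (-1.4, -11.9) and (-6.8, -7.2), distance = 7.1589


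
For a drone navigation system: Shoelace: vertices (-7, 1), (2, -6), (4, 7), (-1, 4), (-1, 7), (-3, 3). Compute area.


Shoelace sum: ((-7)*(-6) - 2*1) + (2*7 - 4*(-6)) + (4*4 - (-1)*7) + ((-1)*7 - (-1)*4) + ((-1)*3 - (-3)*7) + ((-3)*1 - (-7)*3)
= 134
Area = |134|/2 = 67

67


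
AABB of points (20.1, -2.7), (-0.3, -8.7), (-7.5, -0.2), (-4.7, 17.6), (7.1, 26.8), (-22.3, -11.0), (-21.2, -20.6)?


x range: [-22.3, 20.1]
y range: [-20.6, 26.8]
Bounding box: (-22.3,-20.6) to (20.1,26.8)

(-22.3,-20.6) to (20.1,26.8)


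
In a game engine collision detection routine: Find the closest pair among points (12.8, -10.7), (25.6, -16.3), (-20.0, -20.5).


d(P0,P1) = 13.9714, d(P0,P2) = 34.2327, d(P1,P2) = 45.793
Closest: P0 and P1

Closest pair: (12.8, -10.7) and (25.6, -16.3), distance = 13.9714


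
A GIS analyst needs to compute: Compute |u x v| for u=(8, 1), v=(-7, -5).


|u x v| = |8*(-5) - 1*(-7)|
= |(-40) - (-7)| = 33

33


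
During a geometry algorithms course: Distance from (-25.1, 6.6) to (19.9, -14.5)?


dx=45, dy=-21.1
d^2 = 45^2 + (-21.1)^2 = 2470.21
d = sqrt(2470.21) = 49.7012

49.7012


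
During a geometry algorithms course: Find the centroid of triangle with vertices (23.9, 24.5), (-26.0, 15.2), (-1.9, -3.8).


Centroid = ((x_A+x_B+x_C)/3, (y_A+y_B+y_C)/3)
= ((23.9+(-26)+(-1.9))/3, (24.5+15.2+(-3.8))/3)
= (-1.3333, 11.9667)

(-1.3333, 11.9667)


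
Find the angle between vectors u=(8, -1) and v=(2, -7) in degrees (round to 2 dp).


u.v = 23, |u| = sqrt(65) = 8.0623, |v| = sqrt(53) = 7.2801
cos(theta) = u.v/(|u||v|) = 23/sqrt(3445) = 0.391862
theta = acos(0.391862) = 66.93 degrees

66.93 degrees


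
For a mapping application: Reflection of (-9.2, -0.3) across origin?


Reflection over origin: (x,y) -> (-x,-y)
(-9.2, -0.3) -> (9.2, 0.3)

(9.2, 0.3)


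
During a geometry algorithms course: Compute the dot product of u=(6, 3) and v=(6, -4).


u . v = u_x*v_x + u_y*v_y = 6*6 + 3*(-4)
= 36 + (-12) = 24

24


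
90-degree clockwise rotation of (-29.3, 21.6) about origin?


90° CW: (x,y) -> (y, -x)
(-29.3,21.6) -> (21.6, 29.3)

(21.6, 29.3)


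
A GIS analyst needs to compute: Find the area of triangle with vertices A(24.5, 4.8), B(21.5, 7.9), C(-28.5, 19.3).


Area = |x_A(y_B-y_C) + x_B(y_C-y_A) + x_C(y_A-y_B)|/2
= |(-279.3) + 311.75 + 88.35|/2
= 120.8/2 = 60.4

60.4


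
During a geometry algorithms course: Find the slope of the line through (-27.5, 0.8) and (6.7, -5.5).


slope = (y2-y1)/(x2-x1) = ((-5.5)-0.8)/(6.7-(-27.5)) = (-6.3)/34.2 = -0.1842

-0.1842


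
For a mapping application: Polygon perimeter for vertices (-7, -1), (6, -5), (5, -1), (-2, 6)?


Sides: (-7, -1)->(6, -5): sqrt(185) = 13.601471, (6, -5)->(5, -1): sqrt(17) = 4.123106, (5, -1)->(-2, 6): sqrt(98) = 9.899495, (-2, 6)->(-7, -1): sqrt(74) = 8.602325
Sum = 36.226397
Perimeter = 36.2264

36.2264


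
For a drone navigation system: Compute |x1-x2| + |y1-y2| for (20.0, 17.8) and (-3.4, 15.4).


|20-(-3.4)| + |17.8-15.4| = 23.4 + 2.4 = 25.8

25.8


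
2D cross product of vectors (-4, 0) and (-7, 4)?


u x v = u_x*v_y - u_y*v_x = (-4)*4 - 0*(-7)
= (-16) - 0 = -16

-16


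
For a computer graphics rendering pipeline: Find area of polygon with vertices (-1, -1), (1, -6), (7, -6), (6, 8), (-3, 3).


Shoelace sum: ((-1)*(-6) - 1*(-1)) + (1*(-6) - 7*(-6)) + (7*8 - 6*(-6)) + (6*3 - (-3)*8) + ((-3)*(-1) - (-1)*3)
= 183
Area = |183|/2 = 91.5

91.5


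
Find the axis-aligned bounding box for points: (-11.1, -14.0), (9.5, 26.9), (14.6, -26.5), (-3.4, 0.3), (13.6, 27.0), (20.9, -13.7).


x range: [-11.1, 20.9]
y range: [-26.5, 27]
Bounding box: (-11.1,-26.5) to (20.9,27)

(-11.1,-26.5) to (20.9,27)


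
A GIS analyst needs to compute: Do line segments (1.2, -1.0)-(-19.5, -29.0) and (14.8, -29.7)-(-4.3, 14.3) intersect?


Cross products: d1=50.23, d2=1495.83, d3=974.89, d4=-470.71
d1*d2 < 0 and d3*d4 < 0? no

No, they don't intersect


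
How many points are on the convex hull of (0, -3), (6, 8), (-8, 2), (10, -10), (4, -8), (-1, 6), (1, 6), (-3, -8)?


Convex hull vertices (CCW): (-8, 2), (-3, -8), (10, -10), (6, 8), (-1, 6)
Count = 5

5


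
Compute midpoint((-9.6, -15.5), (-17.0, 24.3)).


M = (((-9.6)+(-17))/2, ((-15.5)+24.3)/2)
= (-13.3, 4.4)

(-13.3, 4.4)


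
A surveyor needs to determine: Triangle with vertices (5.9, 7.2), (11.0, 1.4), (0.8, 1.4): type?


Side lengths squared: AB^2=59.65, BC^2=104.04, CA^2=59.65
Sorted: [59.65, 59.65, 104.04]
By sides: Isosceles, By angles: Acute

Isosceles, Acute


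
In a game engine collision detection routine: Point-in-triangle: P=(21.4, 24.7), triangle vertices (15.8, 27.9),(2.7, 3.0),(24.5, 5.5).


Cross products: AB x AP = 181.36, BC x BP = 426.31, CA x CP = -97.6
All same sign? no

No, outside


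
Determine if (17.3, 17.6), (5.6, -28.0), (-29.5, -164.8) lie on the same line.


Cross product: (5.6-17.3)*((-164.8)-17.6) - ((-28)-17.6)*((-29.5)-17.3)
= 0

Yes, collinear


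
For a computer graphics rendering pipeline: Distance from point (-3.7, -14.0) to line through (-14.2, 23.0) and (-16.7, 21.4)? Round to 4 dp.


|cross product| = 109.3
|line direction| = sqrt(8.81) = 2.9682
Distance = 109.3/sqrt(8.81) = 36.8241

36.8241


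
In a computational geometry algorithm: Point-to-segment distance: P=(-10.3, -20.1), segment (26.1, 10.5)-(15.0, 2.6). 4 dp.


Project P onto AB: t = 1 (clamped to [0,1])
Closest point on segment: (15, 2.6)
Distance: 33.9909

33.9909


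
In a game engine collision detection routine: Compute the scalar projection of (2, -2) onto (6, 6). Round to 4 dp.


u.v = 0, |v| = sqrt(72) = 8.4853
Scalar projection = u.v / |v| = 0 / sqrt(72) = 0

0


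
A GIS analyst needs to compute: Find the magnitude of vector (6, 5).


|u| = sqrt(6^2 + 5^2) = sqrt(61) = 7.8102

7.8102


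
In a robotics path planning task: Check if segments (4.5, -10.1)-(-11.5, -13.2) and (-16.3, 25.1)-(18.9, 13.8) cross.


Cross products: d1=-1004, d2=-1293.92, d3=-627.68, d4=-337.76
d1*d2 < 0 and d3*d4 < 0? no

No, they don't intersect


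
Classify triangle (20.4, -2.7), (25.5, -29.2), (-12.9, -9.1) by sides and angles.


Side lengths squared: AB^2=728.26, BC^2=1878.57, CA^2=1149.85
Sorted: [728.26, 1149.85, 1878.57]
By sides: Scalene, By angles: Obtuse

Scalene, Obtuse


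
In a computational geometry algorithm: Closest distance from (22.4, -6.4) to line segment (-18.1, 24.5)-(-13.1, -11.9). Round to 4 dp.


Project P onto AB: t = 0.9832 (clamped to [0,1])
Closest point on segment: (-13.1841, -11.2879)
Distance: 35.9182

35.9182


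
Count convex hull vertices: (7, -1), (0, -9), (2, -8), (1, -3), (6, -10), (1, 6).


Convex hull vertices (CCW): (0, -9), (6, -10), (7, -1), (1, 6)
Count = 4

4


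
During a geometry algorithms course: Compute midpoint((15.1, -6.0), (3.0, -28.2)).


M = ((15.1+3)/2, ((-6)+(-28.2))/2)
= (9.05, -17.1)

(9.05, -17.1)


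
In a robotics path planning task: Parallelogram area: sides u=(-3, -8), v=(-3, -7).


|u x v| = |(-3)*(-7) - (-8)*(-3)|
= |21 - 24| = 3

3


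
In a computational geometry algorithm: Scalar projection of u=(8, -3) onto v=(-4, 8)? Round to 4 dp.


u.v = -56, |v| = sqrt(80) = 8.9443
Scalar projection = u.v / |v| = -56 / sqrt(80) = -6.261

-6.261


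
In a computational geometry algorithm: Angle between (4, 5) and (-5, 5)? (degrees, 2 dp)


u.v = 5, |u| = sqrt(41) = 6.4031, |v| = sqrt(50) = 7.0711
cos(theta) = u.v/(|u||v|) = 5/sqrt(2050) = 0.110432
theta = acos(0.110432) = 83.66 degrees

83.66 degrees


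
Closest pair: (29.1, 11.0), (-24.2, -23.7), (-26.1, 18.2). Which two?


d(P0,P1) = 63.6002, d(P0,P2) = 55.6676, d(P1,P2) = 41.9431
Closest: P1 and P2

Closest pair: (-24.2, -23.7) and (-26.1, 18.2), distance = 41.9431


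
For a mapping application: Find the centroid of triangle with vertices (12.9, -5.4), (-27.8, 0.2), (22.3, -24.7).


Centroid = ((x_A+x_B+x_C)/3, (y_A+y_B+y_C)/3)
= ((12.9+(-27.8)+22.3)/3, ((-5.4)+0.2+(-24.7))/3)
= (2.4667, -9.9667)

(2.4667, -9.9667)


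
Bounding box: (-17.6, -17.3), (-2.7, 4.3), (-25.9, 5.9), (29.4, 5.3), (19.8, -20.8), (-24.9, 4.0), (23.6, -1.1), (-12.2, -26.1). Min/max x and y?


x range: [-25.9, 29.4]
y range: [-26.1, 5.9]
Bounding box: (-25.9,-26.1) to (29.4,5.9)

(-25.9,-26.1) to (29.4,5.9)


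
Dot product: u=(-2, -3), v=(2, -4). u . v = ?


u . v = u_x*v_x + u_y*v_y = (-2)*2 + (-3)*(-4)
= (-4) + 12 = 8

8


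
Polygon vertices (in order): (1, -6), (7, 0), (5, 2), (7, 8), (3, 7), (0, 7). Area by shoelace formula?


Shoelace sum: (1*0 - 7*(-6)) + (7*2 - 5*0) + (5*8 - 7*2) + (7*7 - 3*8) + (3*7 - 0*7) + (0*(-6) - 1*7)
= 121
Area = |121|/2 = 60.5

60.5


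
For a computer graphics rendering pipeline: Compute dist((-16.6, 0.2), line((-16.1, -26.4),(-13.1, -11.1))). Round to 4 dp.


|cross product| = 87.45
|line direction| = sqrt(243.09) = 15.5913
Distance = 87.45/sqrt(243.09) = 5.6089

5.6089


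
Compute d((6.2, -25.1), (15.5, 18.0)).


dx=9.3, dy=43.1
d^2 = 9.3^2 + 43.1^2 = 1944.1
d = sqrt(1944.1) = 44.0919

44.0919


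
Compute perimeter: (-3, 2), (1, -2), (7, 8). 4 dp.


Sides: (-3, 2)->(1, -2): sqrt(32) = 5.656854, (1, -2)->(7, 8): sqrt(136) = 11.661904, (7, 8)->(-3, 2): sqrt(136) = 11.661904
Sum = 28.980662
Perimeter = 28.9807

28.9807


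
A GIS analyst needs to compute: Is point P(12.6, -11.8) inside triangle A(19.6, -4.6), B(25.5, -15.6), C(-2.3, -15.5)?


Cross products: AB x AP = -119.48, BC x BP = -104.35, CA x CP = -81.38
All same sign? yes

Yes, inside


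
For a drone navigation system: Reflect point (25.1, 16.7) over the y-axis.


Reflection over y-axis: (x,y) -> (-x,y)
(25.1, 16.7) -> (-25.1, 16.7)

(-25.1, 16.7)


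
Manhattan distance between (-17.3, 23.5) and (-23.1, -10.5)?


|(-17.3)-(-23.1)| + |23.5-(-10.5)| = 5.8 + 34 = 39.8

39.8


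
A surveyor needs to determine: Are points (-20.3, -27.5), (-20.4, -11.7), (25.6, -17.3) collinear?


Cross product: ((-20.4)-(-20.3))*((-17.3)-(-27.5)) - ((-11.7)-(-27.5))*(25.6-(-20.3))
= -726.24

No, not collinear


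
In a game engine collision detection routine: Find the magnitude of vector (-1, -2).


|u| = sqrt((-1)^2 + (-2)^2) = sqrt(5) = 2.2361

2.2361


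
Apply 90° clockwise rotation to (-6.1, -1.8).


90° CW: (x,y) -> (y, -x)
(-6.1,-1.8) -> (-1.8, 6.1)

(-1.8, 6.1)


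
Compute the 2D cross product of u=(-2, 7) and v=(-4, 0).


u x v = u_x*v_y - u_y*v_x = (-2)*0 - 7*(-4)
= 0 - (-28) = 28

28


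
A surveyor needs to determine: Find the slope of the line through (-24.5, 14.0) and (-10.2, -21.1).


slope = (y2-y1)/(x2-x1) = ((-21.1)-14)/((-10.2)-(-24.5)) = (-35.1)/14.3 = -2.4545

-2.4545


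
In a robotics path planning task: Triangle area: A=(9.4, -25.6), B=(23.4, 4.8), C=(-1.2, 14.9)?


Area = |x_A(y_B-y_C) + x_B(y_C-y_A) + x_C(y_A-y_B)|/2
= |(-94.94) + 947.7 + 36.48|/2
= 889.24/2 = 444.62

444.62


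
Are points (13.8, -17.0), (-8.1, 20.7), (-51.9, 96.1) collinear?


Cross product: ((-8.1)-13.8)*(96.1-(-17)) - (20.7-(-17))*((-51.9)-13.8)
= 0

Yes, collinear


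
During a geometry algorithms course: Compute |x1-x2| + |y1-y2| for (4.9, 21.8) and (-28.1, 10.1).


|4.9-(-28.1)| + |21.8-10.1| = 33 + 11.7 = 44.7

44.7


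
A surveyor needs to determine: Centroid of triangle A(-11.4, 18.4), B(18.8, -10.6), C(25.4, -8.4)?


Centroid = ((x_A+x_B+x_C)/3, (y_A+y_B+y_C)/3)
= (((-11.4)+18.8+25.4)/3, (18.4+(-10.6)+(-8.4))/3)
= (10.9333, -0.2)

(10.9333, -0.2)


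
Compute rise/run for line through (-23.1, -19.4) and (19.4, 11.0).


slope = (y2-y1)/(x2-x1) = (11-(-19.4))/(19.4-(-23.1)) = 30.4/42.5 = 0.7153

0.7153


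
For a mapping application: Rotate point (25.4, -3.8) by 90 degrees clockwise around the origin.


90° CW: (x,y) -> (y, -x)
(25.4,-3.8) -> (-3.8, -25.4)

(-3.8, -25.4)


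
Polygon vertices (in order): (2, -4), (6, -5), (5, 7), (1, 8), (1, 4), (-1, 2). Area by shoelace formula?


Shoelace sum: (2*(-5) - 6*(-4)) + (6*7 - 5*(-5)) + (5*8 - 1*7) + (1*4 - 1*8) + (1*2 - (-1)*4) + ((-1)*(-4) - 2*2)
= 116
Area = |116|/2 = 58

58


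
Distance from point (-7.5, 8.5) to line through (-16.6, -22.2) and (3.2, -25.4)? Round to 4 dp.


|cross product| = 636.98
|line direction| = sqrt(402.28) = 20.0569
Distance = 636.98/sqrt(402.28) = 31.7586

31.7586


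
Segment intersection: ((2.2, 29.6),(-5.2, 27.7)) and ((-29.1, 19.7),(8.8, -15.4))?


Cross products: d1=1473.84, d2=1142.09, d3=13.79, d4=345.54
d1*d2 < 0 and d3*d4 < 0? no

No, they don't intersect


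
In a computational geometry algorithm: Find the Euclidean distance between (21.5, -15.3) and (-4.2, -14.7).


dx=-25.7, dy=0.6
d^2 = (-25.7)^2 + 0.6^2 = 660.85
d = sqrt(660.85) = 25.707

25.707


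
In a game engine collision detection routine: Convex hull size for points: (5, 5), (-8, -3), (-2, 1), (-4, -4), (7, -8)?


Convex hull vertices (CCW): (-8, -3), (7, -8), (5, 5), (-2, 1)
Count = 4

4


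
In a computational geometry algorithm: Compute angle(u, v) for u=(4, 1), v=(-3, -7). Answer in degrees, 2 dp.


u.v = -19, |u| = sqrt(17) = 4.1231, |v| = sqrt(58) = 7.6158
cos(theta) = u.v/(|u||v|) = -19/sqrt(986) = -0.605083
theta = acos(-0.605083) = 127.23 degrees

127.23 degrees


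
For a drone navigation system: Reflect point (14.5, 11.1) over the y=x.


Reflection over y=x: (x,y) -> (y,x)
(14.5, 11.1) -> (11.1, 14.5)

(11.1, 14.5)


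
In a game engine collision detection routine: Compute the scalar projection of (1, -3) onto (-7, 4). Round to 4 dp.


u.v = -19, |v| = sqrt(65) = 8.0623
Scalar projection = u.v / |v| = -19 / sqrt(65) = -2.3567

-2.3567


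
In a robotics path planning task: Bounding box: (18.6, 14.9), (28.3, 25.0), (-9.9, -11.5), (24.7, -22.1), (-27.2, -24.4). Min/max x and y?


x range: [-27.2, 28.3]
y range: [-24.4, 25]
Bounding box: (-27.2,-24.4) to (28.3,25)

(-27.2,-24.4) to (28.3,25)


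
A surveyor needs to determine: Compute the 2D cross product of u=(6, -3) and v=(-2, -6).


u x v = u_x*v_y - u_y*v_x = 6*(-6) - (-3)*(-2)
= (-36) - 6 = -42

-42


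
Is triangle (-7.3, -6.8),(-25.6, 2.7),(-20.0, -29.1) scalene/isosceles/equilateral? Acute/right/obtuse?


Side lengths squared: AB^2=425.14, BC^2=1042.6, CA^2=658.58
Sorted: [425.14, 658.58, 1042.6]
By sides: Scalene, By angles: Acute

Scalene, Acute


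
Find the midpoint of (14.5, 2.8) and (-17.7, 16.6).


M = ((14.5+(-17.7))/2, (2.8+16.6)/2)
= (-1.6, 9.7)

(-1.6, 9.7)


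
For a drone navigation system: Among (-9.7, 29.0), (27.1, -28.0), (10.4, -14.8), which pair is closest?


d(P0,P1) = 67.8472, d(P0,P2) = 48.1918, d(P1,P2) = 21.2869
Closest: P1 and P2

Closest pair: (27.1, -28.0) and (10.4, -14.8), distance = 21.2869


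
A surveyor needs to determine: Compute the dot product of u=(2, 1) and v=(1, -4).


u . v = u_x*v_x + u_y*v_y = 2*1 + 1*(-4)
= 2 + (-4) = -2

-2


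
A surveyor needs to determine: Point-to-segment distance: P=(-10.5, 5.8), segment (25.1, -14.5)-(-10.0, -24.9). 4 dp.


Project P onto AB: t = 0.7749 (clamped to [0,1])
Closest point on segment: (-2.0975, -22.5585)
Distance: 29.5771

29.5771


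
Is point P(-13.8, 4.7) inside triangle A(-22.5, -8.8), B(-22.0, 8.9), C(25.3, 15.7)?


Cross products: AB x AP = -147.24, BC x BP = -254.42, CA x CP = -432.15
All same sign? yes

Yes, inside


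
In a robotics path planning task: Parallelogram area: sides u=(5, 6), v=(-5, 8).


|u x v| = |5*8 - 6*(-5)|
= |40 - (-30)| = 70

70


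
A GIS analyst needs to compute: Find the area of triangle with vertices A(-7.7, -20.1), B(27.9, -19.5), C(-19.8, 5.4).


Area = |x_A(y_B-y_C) + x_B(y_C-y_A) + x_C(y_A-y_B)|/2
= |191.73 + 711.45 + 11.88|/2
= 915.06/2 = 457.53

457.53


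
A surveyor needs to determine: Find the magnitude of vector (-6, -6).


|u| = sqrt((-6)^2 + (-6)^2) = sqrt(72) = 8.4853

8.4853


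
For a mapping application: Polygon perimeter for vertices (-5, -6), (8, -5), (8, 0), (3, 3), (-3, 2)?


Sides: (-5, -6)->(8, -5): sqrt(170) = 13.038405, (8, -5)->(8, 0): sqrt(25) = 5, (8, 0)->(3, 3): sqrt(34) = 5.830952, (3, 3)->(-3, 2): sqrt(37) = 6.082763, (-3, 2)->(-5, -6): sqrt(68) = 8.246211
Sum = 38.198331
Perimeter = 38.1983

38.1983


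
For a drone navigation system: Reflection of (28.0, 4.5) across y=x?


Reflection over y=x: (x,y) -> (y,x)
(28, 4.5) -> (4.5, 28)

(4.5, 28)


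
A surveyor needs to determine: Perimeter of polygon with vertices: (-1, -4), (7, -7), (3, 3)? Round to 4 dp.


Sides: (-1, -4)->(7, -7): sqrt(73) = 8.544004, (7, -7)->(3, 3): sqrt(116) = 10.77033, (3, 3)->(-1, -4): sqrt(65) = 8.062258
Sum = 27.376592
Perimeter = 27.3766

27.3766


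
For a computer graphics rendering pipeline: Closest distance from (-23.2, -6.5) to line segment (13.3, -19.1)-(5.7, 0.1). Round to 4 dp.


Project P onto AB: t = 1 (clamped to [0,1])
Closest point on segment: (5.7, 0.1)
Distance: 29.6441

29.6441


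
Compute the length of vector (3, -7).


|u| = sqrt(3^2 + (-7)^2) = sqrt(58) = 7.6158

7.6158


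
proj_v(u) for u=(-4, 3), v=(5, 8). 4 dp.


u.v = 4, |v| = sqrt(89) = 9.434
Scalar projection = u.v / |v| = 4 / sqrt(89) = 0.424

0.424


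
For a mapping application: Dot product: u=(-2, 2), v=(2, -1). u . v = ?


u . v = u_x*v_x + u_y*v_y = (-2)*2 + 2*(-1)
= (-4) + (-2) = -6

-6


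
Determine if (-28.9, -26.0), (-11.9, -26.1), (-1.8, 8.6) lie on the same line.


Cross product: ((-11.9)-(-28.9))*(8.6-(-26)) - ((-26.1)-(-26))*((-1.8)-(-28.9))
= 590.91

No, not collinear


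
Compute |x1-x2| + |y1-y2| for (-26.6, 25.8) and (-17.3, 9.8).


|(-26.6)-(-17.3)| + |25.8-9.8| = 9.3 + 16 = 25.3

25.3


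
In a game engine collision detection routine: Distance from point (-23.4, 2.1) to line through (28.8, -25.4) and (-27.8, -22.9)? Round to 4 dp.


|cross product| = 1426
|line direction| = sqrt(3209.81) = 56.6552
Distance = 1426/sqrt(3209.81) = 25.1698

25.1698


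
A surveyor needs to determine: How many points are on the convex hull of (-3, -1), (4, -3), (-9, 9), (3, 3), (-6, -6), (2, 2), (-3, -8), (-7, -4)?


Convex hull vertices (CCW): (-9, 9), (-7, -4), (-6, -6), (-3, -8), (4, -3), (3, 3)
Count = 6

6


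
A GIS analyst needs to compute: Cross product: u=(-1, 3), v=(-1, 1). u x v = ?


u x v = u_x*v_y - u_y*v_x = (-1)*1 - 3*(-1)
= (-1) - (-3) = 2

2


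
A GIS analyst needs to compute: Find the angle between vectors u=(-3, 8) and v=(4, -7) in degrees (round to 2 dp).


u.v = -68, |u| = sqrt(73) = 8.544, |v| = sqrt(65) = 8.0623
cos(theta) = u.v/(|u||v|) = -68/sqrt(4745) = -0.987167
theta = acos(-0.987167) = 170.81 degrees

170.81 degrees


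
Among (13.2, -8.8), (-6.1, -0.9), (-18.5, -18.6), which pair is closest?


d(P0,P1) = 20.8543, d(P0,P2) = 33.1803, d(P1,P2) = 21.6113
Closest: P0 and P1

Closest pair: (13.2, -8.8) and (-6.1, -0.9), distance = 20.8543


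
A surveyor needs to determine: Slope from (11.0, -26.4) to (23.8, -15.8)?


slope = (y2-y1)/(x2-x1) = ((-15.8)-(-26.4))/(23.8-11) = 10.6/12.8 = 0.8281

0.8281


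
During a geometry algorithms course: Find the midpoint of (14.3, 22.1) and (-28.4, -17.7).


M = ((14.3+(-28.4))/2, (22.1+(-17.7))/2)
= (-7.05, 2.2)

(-7.05, 2.2)


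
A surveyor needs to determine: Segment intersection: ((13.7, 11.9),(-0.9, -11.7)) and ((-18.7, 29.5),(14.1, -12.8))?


Cross products: d1=793.24, d2=-598.42, d3=-1021.6, d4=370.06
d1*d2 < 0 and d3*d4 < 0? yes

Yes, they intersect


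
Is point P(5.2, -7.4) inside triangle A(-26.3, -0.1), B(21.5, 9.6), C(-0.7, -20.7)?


Cross products: AB x AP = -654.49, BC x BP = -116.49, CA x CP = -462.02
All same sign? yes

Yes, inside


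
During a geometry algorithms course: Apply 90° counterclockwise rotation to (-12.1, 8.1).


90° CCW: (x,y) -> (-y, x)
(-12.1,8.1) -> (-8.1, -12.1)

(-8.1, -12.1)


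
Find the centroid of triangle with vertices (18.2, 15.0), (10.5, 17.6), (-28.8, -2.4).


Centroid = ((x_A+x_B+x_C)/3, (y_A+y_B+y_C)/3)
= ((18.2+10.5+(-28.8))/3, (15+17.6+(-2.4))/3)
= (-0.0333, 10.0667)

(-0.0333, 10.0667)


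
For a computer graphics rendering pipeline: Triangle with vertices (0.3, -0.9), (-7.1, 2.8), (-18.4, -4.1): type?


Side lengths squared: AB^2=68.45, BC^2=175.3, CA^2=359.93
Sorted: [68.45, 175.3, 359.93]
By sides: Scalene, By angles: Obtuse

Scalene, Obtuse


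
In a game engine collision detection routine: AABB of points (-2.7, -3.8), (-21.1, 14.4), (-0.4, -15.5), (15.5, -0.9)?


x range: [-21.1, 15.5]
y range: [-15.5, 14.4]
Bounding box: (-21.1,-15.5) to (15.5,14.4)

(-21.1,-15.5) to (15.5,14.4)


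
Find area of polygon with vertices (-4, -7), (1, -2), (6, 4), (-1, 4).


Shoelace sum: ((-4)*(-2) - 1*(-7)) + (1*4 - 6*(-2)) + (6*4 - (-1)*4) + ((-1)*(-7) - (-4)*4)
= 82
Area = |82|/2 = 41

41


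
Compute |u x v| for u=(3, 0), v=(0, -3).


|u x v| = |3*(-3) - 0*0|
= |(-9) - 0| = 9

9


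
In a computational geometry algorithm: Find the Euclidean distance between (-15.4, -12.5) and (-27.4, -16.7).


dx=-12, dy=-4.2
d^2 = (-12)^2 + (-4.2)^2 = 161.64
d = sqrt(161.64) = 12.7138

12.7138


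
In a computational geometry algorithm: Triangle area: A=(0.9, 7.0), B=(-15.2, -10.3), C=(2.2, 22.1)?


Area = |x_A(y_B-y_C) + x_B(y_C-y_A) + x_C(y_A-y_B)|/2
= |(-29.16) + (-229.52) + 38.06|/2
= 220.62/2 = 110.31

110.31


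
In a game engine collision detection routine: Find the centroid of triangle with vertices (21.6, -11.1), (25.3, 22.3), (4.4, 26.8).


Centroid = ((x_A+x_B+x_C)/3, (y_A+y_B+y_C)/3)
= ((21.6+25.3+4.4)/3, ((-11.1)+22.3+26.8)/3)
= (17.1, 12.6667)

(17.1, 12.6667)


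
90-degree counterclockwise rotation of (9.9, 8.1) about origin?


90° CCW: (x,y) -> (-y, x)
(9.9,8.1) -> (-8.1, 9.9)

(-8.1, 9.9)


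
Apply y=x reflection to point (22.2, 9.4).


Reflection over y=x: (x,y) -> (y,x)
(22.2, 9.4) -> (9.4, 22.2)

(9.4, 22.2)


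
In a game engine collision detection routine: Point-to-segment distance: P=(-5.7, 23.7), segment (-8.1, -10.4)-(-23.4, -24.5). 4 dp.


Project P onto AB: t = 0 (clamped to [0,1])
Closest point on segment: (-8.1, -10.4)
Distance: 34.1844

34.1844


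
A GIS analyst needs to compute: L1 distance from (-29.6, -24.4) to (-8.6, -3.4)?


|(-29.6)-(-8.6)| + |(-24.4)-(-3.4)| = 21 + 21 = 42

42


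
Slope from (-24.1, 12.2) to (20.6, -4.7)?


slope = (y2-y1)/(x2-x1) = ((-4.7)-12.2)/(20.6-(-24.1)) = (-16.9)/44.7 = -0.3781

-0.3781


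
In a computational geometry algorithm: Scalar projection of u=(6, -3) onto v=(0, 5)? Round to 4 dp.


u.v = -15, |v| = sqrt(25) = 5
Scalar projection = u.v / |v| = -15 / sqrt(25) = -3

-3


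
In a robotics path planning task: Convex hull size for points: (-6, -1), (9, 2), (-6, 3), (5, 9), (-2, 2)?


Convex hull vertices (CCW): (-6, -1), (9, 2), (5, 9), (-6, 3)
Count = 4

4


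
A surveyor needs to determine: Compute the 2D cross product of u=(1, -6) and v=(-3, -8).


u x v = u_x*v_y - u_y*v_x = 1*(-8) - (-6)*(-3)
= (-8) - 18 = -26

-26


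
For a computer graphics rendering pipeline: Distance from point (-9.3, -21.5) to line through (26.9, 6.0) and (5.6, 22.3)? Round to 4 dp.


|cross product| = 1175.81
|line direction| = sqrt(719.38) = 26.8213
Distance = 1175.81/sqrt(719.38) = 43.8387

43.8387


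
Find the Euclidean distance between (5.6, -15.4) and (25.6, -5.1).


dx=20, dy=10.3
d^2 = 20^2 + 10.3^2 = 506.09
d = sqrt(506.09) = 22.4964

22.4964


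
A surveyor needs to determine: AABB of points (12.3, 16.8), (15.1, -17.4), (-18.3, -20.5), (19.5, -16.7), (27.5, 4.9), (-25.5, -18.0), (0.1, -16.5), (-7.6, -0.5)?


x range: [-25.5, 27.5]
y range: [-20.5, 16.8]
Bounding box: (-25.5,-20.5) to (27.5,16.8)

(-25.5,-20.5) to (27.5,16.8)


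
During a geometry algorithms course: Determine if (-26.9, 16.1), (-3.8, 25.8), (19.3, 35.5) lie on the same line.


Cross product: ((-3.8)-(-26.9))*(35.5-16.1) - (25.8-16.1)*(19.3-(-26.9))
= 0

Yes, collinear


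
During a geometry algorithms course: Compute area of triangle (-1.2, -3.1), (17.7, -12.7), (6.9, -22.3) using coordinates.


Area = |x_A(y_B-y_C) + x_B(y_C-y_A) + x_C(y_A-y_B)|/2
= |(-11.52) + (-339.84) + 66.24|/2
= 285.12/2 = 142.56

142.56


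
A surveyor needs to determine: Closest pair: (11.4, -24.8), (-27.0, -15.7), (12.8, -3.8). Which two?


d(P0,P1) = 39.4635, d(P0,P2) = 21.0466, d(P1,P2) = 41.5409
Closest: P0 and P2

Closest pair: (11.4, -24.8) and (12.8, -3.8), distance = 21.0466


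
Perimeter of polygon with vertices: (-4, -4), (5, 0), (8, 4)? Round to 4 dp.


Sides: (-4, -4)->(5, 0): sqrt(97) = 9.848858, (5, 0)->(8, 4): sqrt(25) = 5, (8, 4)->(-4, -4): sqrt(208) = 14.422205
Sum = 29.271063
Perimeter = 29.2711

29.2711


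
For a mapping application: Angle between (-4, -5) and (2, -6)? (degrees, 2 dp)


u.v = 22, |u| = sqrt(41) = 6.4031, |v| = sqrt(40) = 6.3246
cos(theta) = u.v/(|u||v|) = 22/sqrt(1640) = 0.543251
theta = acos(0.543251) = 57.09 degrees

57.09 degrees


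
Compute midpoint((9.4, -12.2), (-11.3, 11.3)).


M = ((9.4+(-11.3))/2, ((-12.2)+11.3)/2)
= (-0.95, -0.45)

(-0.95, -0.45)


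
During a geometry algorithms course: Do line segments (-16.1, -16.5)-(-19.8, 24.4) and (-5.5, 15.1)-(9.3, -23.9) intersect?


Cross products: d1=-881.08, d2=-420.06, d3=-550.46, d4=-1011.48
d1*d2 < 0 and d3*d4 < 0? no

No, they don't intersect


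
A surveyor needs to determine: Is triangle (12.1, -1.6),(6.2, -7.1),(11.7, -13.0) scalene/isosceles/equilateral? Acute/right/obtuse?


Side lengths squared: AB^2=65.06, BC^2=65.06, CA^2=130.12
Sorted: [65.06, 65.06, 130.12]
By sides: Isosceles, By angles: Right

Isosceles, Right


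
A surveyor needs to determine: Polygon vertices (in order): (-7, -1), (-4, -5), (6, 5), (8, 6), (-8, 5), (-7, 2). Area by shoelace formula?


Shoelace sum: ((-7)*(-5) - (-4)*(-1)) + ((-4)*5 - 6*(-5)) + (6*6 - 8*5) + (8*5 - (-8)*6) + ((-8)*2 - (-7)*5) + ((-7)*(-1) - (-7)*2)
= 165
Area = |165|/2 = 82.5

82.5


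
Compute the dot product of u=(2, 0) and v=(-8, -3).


u . v = u_x*v_x + u_y*v_y = 2*(-8) + 0*(-3)
= (-16) + 0 = -16

-16


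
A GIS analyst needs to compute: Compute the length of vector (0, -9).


|u| = sqrt(0^2 + (-9)^2) = sqrt(81) = 9

9


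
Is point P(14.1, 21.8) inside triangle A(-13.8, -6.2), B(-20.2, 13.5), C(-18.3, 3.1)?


Cross products: AB x AP = -728.83, BC x BP = 372.49, CA x CP = 385.47
All same sign? no

No, outside


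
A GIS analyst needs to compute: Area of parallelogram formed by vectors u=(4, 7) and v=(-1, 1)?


|u x v| = |4*1 - 7*(-1)|
= |4 - (-7)| = 11

11


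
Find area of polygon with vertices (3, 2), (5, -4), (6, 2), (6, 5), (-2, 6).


Shoelace sum: (3*(-4) - 5*2) + (5*2 - 6*(-4)) + (6*5 - 6*2) + (6*6 - (-2)*5) + ((-2)*2 - 3*6)
= 54
Area = |54|/2 = 27

27
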